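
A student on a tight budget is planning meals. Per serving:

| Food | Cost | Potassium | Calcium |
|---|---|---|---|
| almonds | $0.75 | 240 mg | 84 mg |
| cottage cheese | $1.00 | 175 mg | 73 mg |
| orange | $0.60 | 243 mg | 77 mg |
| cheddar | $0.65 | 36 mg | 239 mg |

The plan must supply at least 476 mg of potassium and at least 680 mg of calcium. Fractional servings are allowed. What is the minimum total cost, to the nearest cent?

almonds only: max(476/240, 680/84) = 8.095 servings → $6.07.
cottage cheese only: max(476/175, 680/73) = 9.315 servings → $9.32.
orange only: max(476/243, 680/77) = 8.831 servings → $5.30.
cheddar only: max(476/36, 680/239) = 13.22 servings → $8.59.
almonds + cottage cheese: intersection lies outside the first quadrant.
almonds + orange: intersection lies outside the first quadrant.
almonds + cheddar with both tight: 1.643 servings and 2.268 servings → $2.71.
cottage cheese + orange: intersection lies outside the first quadrant.
cottage cheese + cheddar with both tight: 2.278 servings and 2.149 servings → $3.67.
orange + cheddar with both tight: 1.614 servings and 2.325 servings → $2.48.
Cheapest feasible corner: $2.48.

$2.48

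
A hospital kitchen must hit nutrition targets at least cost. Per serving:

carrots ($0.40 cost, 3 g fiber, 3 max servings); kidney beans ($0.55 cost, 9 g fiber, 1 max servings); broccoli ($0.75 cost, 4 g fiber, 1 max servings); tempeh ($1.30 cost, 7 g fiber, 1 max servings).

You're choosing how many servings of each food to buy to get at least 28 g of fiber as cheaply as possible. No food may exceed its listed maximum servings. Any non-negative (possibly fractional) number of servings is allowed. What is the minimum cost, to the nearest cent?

$3.61

Cost per g of fiber: kidney beans $0.0611, carrots $0.1333, tempeh $0.1857, broccoli $0.1875.
Take 1 serving of kidney beans: +9.0 g fiber for $0.55 (total $0.55, still need 19.0 g).
Take 3 servings of carrots: +9.0 g fiber for $1.20 (total $1.75, still need 10.0 g).
Take 1 serving of tempeh: +7.0 g fiber for $1.30 (total $3.05, still need 3.0 g).
Take 0.75 servings of broccoli: +3.0 g fiber for $0.56 (total $3.61, still need 0.0 g).
Filling from the cheapest source first is optimal under one linear minimum: $3.61.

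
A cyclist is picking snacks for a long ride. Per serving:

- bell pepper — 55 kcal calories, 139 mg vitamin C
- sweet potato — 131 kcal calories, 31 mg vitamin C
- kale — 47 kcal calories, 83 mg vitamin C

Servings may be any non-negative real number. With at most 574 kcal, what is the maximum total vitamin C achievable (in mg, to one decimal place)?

Vitamin C per kcal: bell pepper 2.527, kale 1.766, sweet potato 0.2366.
With no serving limits, spend the whole calories allowance on bell pepper: 574 kcal / 55 kcal × 139 mg = 1450.7 mg.

1450.7 mg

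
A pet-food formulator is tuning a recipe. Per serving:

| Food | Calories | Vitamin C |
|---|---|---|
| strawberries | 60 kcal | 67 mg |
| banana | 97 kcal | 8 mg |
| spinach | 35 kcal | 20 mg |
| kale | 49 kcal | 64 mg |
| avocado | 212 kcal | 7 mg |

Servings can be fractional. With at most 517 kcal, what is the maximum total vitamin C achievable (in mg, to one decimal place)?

675.3 mg

Vitamin C per kcal: kale 1.306, strawberries 1.117, spinach 0.5714, banana 0.08247, avocado 0.03302.
With no serving limits, spend the whole calories allowance on kale: 517 kcal / 49 kcal × 64 mg = 675.3 mg.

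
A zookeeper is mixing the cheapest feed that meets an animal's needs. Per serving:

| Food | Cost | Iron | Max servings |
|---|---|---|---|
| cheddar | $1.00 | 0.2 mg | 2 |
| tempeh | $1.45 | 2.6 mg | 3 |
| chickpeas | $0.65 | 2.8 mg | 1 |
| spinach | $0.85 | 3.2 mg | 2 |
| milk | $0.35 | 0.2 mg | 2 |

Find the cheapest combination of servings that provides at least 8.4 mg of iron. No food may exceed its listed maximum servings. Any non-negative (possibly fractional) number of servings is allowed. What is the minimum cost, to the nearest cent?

Cost per mg of iron: chickpeas $0.2321, spinach $0.2656, tempeh $0.5577, milk $1.7500, cheddar $5.0000.
Take 1 serving of chickpeas: +2.8 mg iron for $0.65 (total $0.65, still need 5.6 mg).
Take 1.75 servings of spinach: +5.6 mg iron for $1.49 (total $2.14, still need 0.0 mg).
Greedy by cheapest-per-mg is optimal for a single linear constraint, so the minimum cost is $2.14.

$2.14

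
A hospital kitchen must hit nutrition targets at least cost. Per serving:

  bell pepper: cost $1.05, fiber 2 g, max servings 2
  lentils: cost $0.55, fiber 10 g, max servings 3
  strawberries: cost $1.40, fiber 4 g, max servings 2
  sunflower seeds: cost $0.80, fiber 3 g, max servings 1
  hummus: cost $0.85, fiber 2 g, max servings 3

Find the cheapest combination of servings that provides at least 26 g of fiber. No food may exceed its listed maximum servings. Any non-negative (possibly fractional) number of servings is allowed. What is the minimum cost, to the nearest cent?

Cost per g of fiber: lentils $0.0550, sunflower seeds $0.2667, strawberries $0.3500, hummus $0.4250, bell pepper $0.5250.
Take 2.6 servings of lentils: +26.0 g fiber for $1.43 (total $1.43, still need 0.0 g).
Greedy by cheapest-per-g is optimal for a single linear constraint, so the minimum cost is $1.43.

$1.43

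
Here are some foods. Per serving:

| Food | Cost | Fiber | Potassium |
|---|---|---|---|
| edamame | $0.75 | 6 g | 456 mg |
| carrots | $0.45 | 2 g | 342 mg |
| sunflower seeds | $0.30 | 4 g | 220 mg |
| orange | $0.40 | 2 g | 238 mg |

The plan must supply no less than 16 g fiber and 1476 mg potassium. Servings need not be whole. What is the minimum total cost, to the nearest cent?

$1.97

A basic optimal solution has at most two foods positive. Try each food alone and each pair with both targets met exactly.
edamame only: max(16/6, 1476/456) = 3.237 servings → $2.43.
carrots only: max(16/2, 1476/342) = 8 servings → $3.60.
sunflower seeds only: max(16/4, 1476/220) = 6.709 servings → $2.01.
orange only: max(16/2, 1476/238) = 8 servings → $3.20.
edamame + carrots with both tight: 2.211 servings and 1.368 servings → $2.27.
edamame + sunflower seeds: intersection lies outside the first quadrant.
edamame + orange with both tight: 1.659 servings and 3.023 servings → $2.45.
carrots + sunflower seeds with both tight: 2.569 servings and 2.716 servings → $1.97.
carrots + orange: intersection lies outside the first quadrant.
sunflower seeds + orange with both tight: 1.672 servings and 4.656 servings → $2.36.
So the least-cost plan costs $1.97.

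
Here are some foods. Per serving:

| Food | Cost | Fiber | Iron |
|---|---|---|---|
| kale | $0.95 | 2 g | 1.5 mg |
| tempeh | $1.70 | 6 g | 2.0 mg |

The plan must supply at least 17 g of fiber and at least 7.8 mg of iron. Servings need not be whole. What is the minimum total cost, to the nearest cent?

$5.80

Minimising a linear cost over {fiber ≥ 17, iron ≥ 7.8, servings ≥ 0} — the optimum is at a vertex, using one or two foods.
kale only: max(17/2, 7.8/1.5) = 8.5 servings → $8.07.
tempeh only: max(17/6, 7.8/2.0) = 3.9 servings → $6.63.
kale + tempeh with both tight: 2.56 servings and 1.98 servings → $5.80.
The minimum over all feasible corners is $5.80.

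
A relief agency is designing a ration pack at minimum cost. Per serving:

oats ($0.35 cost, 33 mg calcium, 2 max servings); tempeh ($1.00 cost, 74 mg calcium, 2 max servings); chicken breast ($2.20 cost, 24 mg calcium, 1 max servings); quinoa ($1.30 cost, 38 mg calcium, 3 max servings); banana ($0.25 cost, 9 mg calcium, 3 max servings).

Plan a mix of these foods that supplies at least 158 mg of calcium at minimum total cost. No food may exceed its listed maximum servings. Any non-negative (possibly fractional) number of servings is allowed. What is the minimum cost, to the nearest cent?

$1.94

Cost per mg of calcium: oats $0.0106, tempeh $0.0135, banana $0.0278, quinoa $0.0342, chicken breast $0.0917.
Take 2 servings of oats: +66.0 mg calcium for $0.70 (total $0.70, still need 92.0 mg).
Take 1.243 servings of tempeh: +92.0 mg calcium for $1.24 (total $1.94, still need 0.0 mg).
Filling from the cheapest source first is optimal under one linear minimum: $1.94.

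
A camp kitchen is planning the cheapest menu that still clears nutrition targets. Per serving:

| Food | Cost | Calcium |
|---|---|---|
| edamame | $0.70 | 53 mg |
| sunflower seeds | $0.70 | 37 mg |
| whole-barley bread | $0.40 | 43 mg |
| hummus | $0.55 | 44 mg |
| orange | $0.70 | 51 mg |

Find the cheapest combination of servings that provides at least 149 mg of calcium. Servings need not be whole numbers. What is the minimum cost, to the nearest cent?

$1.39

Cost per mg of calcium: whole-barley bread $0.0093, hummus $0.0125, edamame $0.0132, orange $0.0137, sunflower seeds $0.0189.
With no serving limits, use only whole-barley bread: 149 mg / 43 mg = 3.465 servings × $0.40 = $1.39.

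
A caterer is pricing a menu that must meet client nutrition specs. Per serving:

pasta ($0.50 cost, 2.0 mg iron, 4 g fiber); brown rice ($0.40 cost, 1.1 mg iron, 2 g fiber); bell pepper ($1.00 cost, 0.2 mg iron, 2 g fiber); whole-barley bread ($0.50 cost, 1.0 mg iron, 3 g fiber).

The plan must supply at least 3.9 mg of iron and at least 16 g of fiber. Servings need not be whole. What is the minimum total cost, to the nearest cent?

$2.00

Two binding constraints pin down two serving amounts, so the optimal mix uses at most two foods. The candidates are each food alone (scaled to the tighter of iron/fiber) and each pair with both constraints tight.
pasta only: max(3.9/2.0, 16/4) = 4 servings → $2.00.
brown rice only: max(3.9/1.1, 16/2) = 8 servings → $3.20.
bell pepper only: max(3.9/0.2, 16/2) = 19.5 servings → $19.50.
whole-barley bread only: max(3.9/1.0, 16/3) = 5.333 servings → $2.67.
pasta + brown rice with both targets exact would need a negative amount; discard.
pasta + bell pepper with both tight: 1.438 servings and 5.125 servings → $5.84.
pasta + whole-barley bread with both targets exact would need a negative amount; discard.
brown rice + bell pepper with both tight: 2.556 servings and 5.444 servings → $6.47.
brown rice + whole-barley bread: the both-tight solution has a negative serving — not a feasible corner.
bell pepper + whole-barley bread with both tight: 3.071 servings and 3.286 servings → $4.71.
So the least-cost plan costs $2.00.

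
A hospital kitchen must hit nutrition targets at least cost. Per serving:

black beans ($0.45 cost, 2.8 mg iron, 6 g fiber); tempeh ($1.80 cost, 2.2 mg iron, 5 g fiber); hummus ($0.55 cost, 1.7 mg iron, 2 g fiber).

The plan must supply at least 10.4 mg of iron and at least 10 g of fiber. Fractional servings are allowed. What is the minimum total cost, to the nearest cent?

$1.67

Two binding constraints pin down two serving amounts, so the optimal mix uses at most two foods. The candidates are each food alone (scaled to the tighter of iron/fiber) and each pair with both constraints tight.
black beans only: max(10.4/2.8, 10/6) = 3.714 servings → $1.67.
tempeh only: max(10.4/2.2, 10/5) = 4.727 servings → $8.51.
hummus only: max(10.4/1.7, 10/2) = 6.118 servings → $3.36.
black beans + tempeh: the both-tight solution has a negative serving — not a feasible corner.
black beans + hummus: intersection lies outside the first quadrant.
tempeh + hummus: the both-tight solution has a negative serving — not a feasible corner.
So the least-cost plan costs $1.67.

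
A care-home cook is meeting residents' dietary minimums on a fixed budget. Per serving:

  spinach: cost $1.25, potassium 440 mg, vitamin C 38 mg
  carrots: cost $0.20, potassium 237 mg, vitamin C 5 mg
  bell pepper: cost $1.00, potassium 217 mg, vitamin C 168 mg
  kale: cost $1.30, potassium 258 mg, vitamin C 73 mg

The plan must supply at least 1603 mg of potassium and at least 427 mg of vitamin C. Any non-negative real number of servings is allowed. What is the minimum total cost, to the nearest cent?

$3.32

With two linear requirements the optimum uses one or two foods; enumerate the corners.
spinach only: max(1603/440, 427/38) = 11.24 servings → $14.05.
carrots only: max(1603/237, 427/5) = 85.4 servings → $17.08.
bell pepper only: max(1603/217, 427/168) = 7.387 servings → $7.39.
kale only: max(1603/258, 427/73) = 6.213 servings → $8.08.
spinach + carrots: intersection lies outside the first quadrant.
spinach + bell pepper with both tight: 2.69 servings and 1.933 servings → $5.30.
spinach + kale with both tight: 0.3071 servings and 5.689 servings → $7.78.
carrots + bell pepper with both tight: 4.561 servings and 2.406 servings → $3.32.
carrots + kale with both tight: 0.428 servings and 5.82 servings → $7.65.
bell pepper + kale: the both-tight solution has a negative serving — not a feasible corner.
Cheapest feasible corner: $3.32.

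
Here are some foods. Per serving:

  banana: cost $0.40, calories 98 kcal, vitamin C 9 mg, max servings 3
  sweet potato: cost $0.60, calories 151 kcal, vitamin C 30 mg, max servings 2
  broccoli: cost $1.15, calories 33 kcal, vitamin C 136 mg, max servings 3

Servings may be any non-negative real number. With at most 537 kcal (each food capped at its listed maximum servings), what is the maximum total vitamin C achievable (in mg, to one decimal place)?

Vitamin C per kcal: broccoli 4.121, sweet potato 0.1987, banana 0.09184.
Take 3 servings of broccoli: uses 99 kcal, +408.0 mg vitamin C (running total 408.0 mg).
Take 2 servings of sweet potato: uses 302 kcal, +60.0 mg vitamin C (running total 468.0 mg).
Take 1.388 servings of banana: uses 136 kcal, +12.5 mg vitamin C (running total 480.5 mg).
Filling greedily by vitamin C-per-kcal is optimal for one linear limit, giving 480.5 mg.

480.5 mg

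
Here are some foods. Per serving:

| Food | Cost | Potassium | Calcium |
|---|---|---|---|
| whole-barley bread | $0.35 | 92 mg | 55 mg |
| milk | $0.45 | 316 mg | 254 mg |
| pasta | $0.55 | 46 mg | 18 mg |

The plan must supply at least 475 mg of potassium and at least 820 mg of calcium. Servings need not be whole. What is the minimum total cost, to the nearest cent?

$1.45

An LP optimum is at a vertex; with two nutrient constraints at most two foods are used. Check each candidate.
whole-barley bread only: max(475/92, 820/55) = 14.91 servings → $5.22.
milk only: max(475/316, 820/254) = 3.228 servings → $1.45.
pasta only: max(475/46, 820/18) = 45.56 servings → $25.06.
whole-barley bread + milk: intersection lies outside the first quadrant.
whole-barley bread + pasta: the both-tight solution has a negative serving — not a feasible corner.
milk + pasta: intersection lies outside the first quadrant.
Cheapest feasible corner: $1.45.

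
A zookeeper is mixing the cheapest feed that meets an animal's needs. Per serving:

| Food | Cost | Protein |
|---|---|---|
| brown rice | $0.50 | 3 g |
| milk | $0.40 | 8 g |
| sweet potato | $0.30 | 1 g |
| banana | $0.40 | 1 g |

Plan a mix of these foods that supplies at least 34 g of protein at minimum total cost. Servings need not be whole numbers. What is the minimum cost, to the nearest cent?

Cost per g of protein: milk $0.0500, brown rice $0.1667, sweet potato $0.3000, banana $0.4000.
With no serving limits, use only milk: 34 g / 8 g = 4.25 servings × $0.40 = $1.70.

$1.70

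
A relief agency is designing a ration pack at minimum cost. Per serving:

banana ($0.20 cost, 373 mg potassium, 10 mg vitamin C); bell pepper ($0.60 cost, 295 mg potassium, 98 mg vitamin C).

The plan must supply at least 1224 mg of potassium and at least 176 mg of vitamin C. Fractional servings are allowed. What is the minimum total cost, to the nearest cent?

Two binding constraints pin down two serving amounts, so the optimal mix uses at most two foods. The candidates are each food alone (scaled to the tighter of potassium/vitamin C) and each pair with both constraints tight.
banana only: max(1224/373, 176/10) = 17.6 servings → $3.52.
bell pepper only: max(1224/295, 176/98) = 4.149 servings → $2.49.
banana + bell pepper with both tight: 2.025 servings and 1.589 servings → $1.36.
The minimum over all feasible corners is $1.36.

$1.36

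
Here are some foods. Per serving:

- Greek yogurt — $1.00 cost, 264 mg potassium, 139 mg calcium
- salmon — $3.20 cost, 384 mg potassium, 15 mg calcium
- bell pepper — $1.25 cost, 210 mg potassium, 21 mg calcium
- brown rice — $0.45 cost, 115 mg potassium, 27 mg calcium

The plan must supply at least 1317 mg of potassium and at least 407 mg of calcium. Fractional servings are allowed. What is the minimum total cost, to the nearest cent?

Compare the cost at each extreme point of the feasible region.
Greek yogurt only: max(1317/264, 407/139) = 4.989 servings → $4.99.
salmon only: max(1317/384, 407/15) = 27.13 servings → $86.83.
bell pepper only: max(1317/210, 407/21) = 19.38 servings → $24.23.
brown rice only: max(1317/115, 407/27) = 15.07 servings → $6.78.
Greek yogurt + salmon with both tight: 2.763 servings and 1.53 servings → $7.66.
Greek yogurt + bell pepper with both tight: 2.445 servings and 3.198 servings → $6.44.
Greek yogurt + brown rice with both tight: 1.27 servings and 8.537 servings → $5.11.
salmon + bell pepper with both targets exact would need a negative amount; discard.
salmon + brown rice with both targets exact would need a negative amount; discard.
bell pepper + brown rice: intersection lies outside the first quadrant.
So the least-cost plan costs $4.99.

$4.99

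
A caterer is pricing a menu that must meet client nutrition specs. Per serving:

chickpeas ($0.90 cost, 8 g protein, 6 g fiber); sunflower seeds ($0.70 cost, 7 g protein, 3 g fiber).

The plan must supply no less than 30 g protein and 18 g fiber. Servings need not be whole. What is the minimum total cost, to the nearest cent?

An LP optimum is at a vertex; with two nutrient constraints at most two foods are used. Check each candidate.
chickpeas only: max(30/8, 18/6) = 3.75 servings → $3.38.
sunflower seeds only: max(30/7, 18/3) = 6 servings → $4.20.
chickpeas + sunflower seeds with both tight: 2 servings and 2 servings → $3.20.
Cheapest feasible corner: $3.20.

$3.20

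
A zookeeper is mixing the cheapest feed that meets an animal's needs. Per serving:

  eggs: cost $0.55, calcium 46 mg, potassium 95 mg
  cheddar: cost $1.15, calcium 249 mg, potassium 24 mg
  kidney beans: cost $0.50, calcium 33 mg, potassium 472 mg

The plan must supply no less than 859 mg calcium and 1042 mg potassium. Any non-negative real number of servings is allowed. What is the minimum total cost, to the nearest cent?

With two linear requirements the optimum uses one or two foods; enumerate the corners.
eggs only: max(859/46, 1042/95) = 18.67 servings → $10.27.
cheddar only: max(859/249, 1042/24) = 43.42 servings → $49.93.
kidney beans only: max(859/33, 1042/472) = 26.03 servings → $13.02.
eggs + cheddar with both tight: 10.59 servings and 1.493 servings → $7.54.
eggs + kidney beans: intersection lies outside the first quadrant.
cheddar + kidney beans with both tight: 3.179 servings and 2.046 servings → $4.68.
The minimum over all feasible corners is $4.68.

$4.68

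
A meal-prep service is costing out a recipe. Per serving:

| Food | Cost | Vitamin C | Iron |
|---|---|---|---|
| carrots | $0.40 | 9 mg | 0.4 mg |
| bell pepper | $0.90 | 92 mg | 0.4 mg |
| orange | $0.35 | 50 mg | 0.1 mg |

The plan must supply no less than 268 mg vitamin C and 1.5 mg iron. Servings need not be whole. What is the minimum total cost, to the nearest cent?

$2.73

An LP optimum is at a vertex; with two nutrient constraints at most two foods are used. Check each candidate.
carrots only: max(268/9, 1.5/0.4) = 29.78 servings → $11.91.
bell pepper only: max(268/92, 1.5/0.4) = 3.75 servings → $3.38.
orange only: max(268/50, 1.5/0.1) = 15 servings → $5.25.
carrots + bell pepper with both tight: 0.9277 servings and 2.822 servings → $2.91.
carrots + orange with both tight: 2.524 servings and 4.906 servings → $2.73.
bell pepper + orange: the both-tight solution has a negative serving — not a feasible corner.
So the least-cost plan costs $2.73.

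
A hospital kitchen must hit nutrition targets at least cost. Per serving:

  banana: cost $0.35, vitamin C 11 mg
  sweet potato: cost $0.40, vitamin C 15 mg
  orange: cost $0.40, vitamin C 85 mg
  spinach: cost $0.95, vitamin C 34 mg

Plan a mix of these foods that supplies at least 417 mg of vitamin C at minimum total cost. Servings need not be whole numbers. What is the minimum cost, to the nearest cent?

Cost per mg of vitamin C: orange $0.0047, sweet potato $0.0267, spinach $0.0279, banana $0.0318.
With no serving limits, use only orange: 417 mg / 85 mg = 4.906 servings × $0.40 = $1.96.

$1.96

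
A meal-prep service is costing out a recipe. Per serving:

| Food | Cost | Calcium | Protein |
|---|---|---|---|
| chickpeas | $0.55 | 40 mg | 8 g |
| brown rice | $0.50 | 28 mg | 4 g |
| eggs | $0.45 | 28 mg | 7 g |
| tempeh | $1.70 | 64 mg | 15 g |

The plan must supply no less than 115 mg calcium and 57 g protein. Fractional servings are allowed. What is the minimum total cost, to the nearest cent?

The cheapest plan sits at a corner of the feasible region — with two constraints it uses at most two foods.
chickpeas only: max(115/40, 57/8) = 7.125 servings → $3.92.
brown rice only: max(115/28, 57/4) = 14.25 servings → $7.12.
eggs only: max(115/28, 57/7) = 8.143 servings → $3.66.
tempeh only: max(115/64, 57/15) = 3.8 servings → $6.46.
chickpeas + brown rice with both targets exact would need a negative amount; discard.
chickpeas + eggs with both targets exact would need a negative amount; discard.
chickpeas + tempeh: the both-tight solution has a negative serving — not a feasible corner.
brown rice + eggs with both targets exact would need a negative amount; discard.
brown rice + tempeh: intersection lies outside the first quadrant.
eggs + tempeh: intersection lies outside the first quadrant.
So the least-cost plan costs $3.66.

$3.66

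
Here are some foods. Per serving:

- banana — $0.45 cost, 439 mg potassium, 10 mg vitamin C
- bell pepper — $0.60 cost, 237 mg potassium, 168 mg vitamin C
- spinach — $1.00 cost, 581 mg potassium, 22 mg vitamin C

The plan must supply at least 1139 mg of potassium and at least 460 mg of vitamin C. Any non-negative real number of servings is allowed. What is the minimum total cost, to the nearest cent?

$2.12

For a min-cost LP with two ≥-constraints, a basic feasible solution has at most two positive variables.
banana only: max(1139/439, 460/10) = 46 servings → $20.70.
bell pepper only: max(1139/237, 460/168) = 4.806 servings → $2.88.
spinach only: max(1139/581, 460/22) = 20.91 servings → $20.91.
banana + bell pepper with both tight: 1.153 servings and 2.669 servings → $2.12.
banana + spinach with both targets exact would need a negative amount; discard.
bell pepper + spinach with both tight: 2.621 servings and 0.8911 servings → $2.46.
So the least-cost plan costs $2.12.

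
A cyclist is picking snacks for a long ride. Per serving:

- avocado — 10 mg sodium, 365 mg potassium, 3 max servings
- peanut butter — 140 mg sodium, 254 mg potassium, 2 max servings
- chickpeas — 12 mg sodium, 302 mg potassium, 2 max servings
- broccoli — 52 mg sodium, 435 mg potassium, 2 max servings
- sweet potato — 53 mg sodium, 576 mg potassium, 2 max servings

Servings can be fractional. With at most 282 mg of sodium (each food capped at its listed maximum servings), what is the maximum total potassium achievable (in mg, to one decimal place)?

3753.7 mg

Potassium per mg sodium: avocado 36.5, chickpeas 25.17, sweet potato 10.87, broccoli 8.365, peanut butter 1.814.
Take 3 servings of avocado: uses 30 mg sodium, +1095.0 mg potassium (running total 1095.0 mg).
Take 2 servings of chickpeas: uses 24 mg sodium, +604.0 mg potassium (running total 1699.0 mg).
Take 2 servings of sweet potato: uses 106 mg sodium, +1152.0 mg potassium (running total 2851.0 mg).
Take 2 servings of broccoli: uses 104 mg sodium, +870.0 mg potassium (running total 3721.0 mg).
Take 0.1286 servings of peanut butter: uses 18 mg sodium, +32.7 mg potassium (running total 3753.7 mg).
Filling greedily by potassium-per-mg sodium is optimal for one linear limit, giving 3753.7 mg.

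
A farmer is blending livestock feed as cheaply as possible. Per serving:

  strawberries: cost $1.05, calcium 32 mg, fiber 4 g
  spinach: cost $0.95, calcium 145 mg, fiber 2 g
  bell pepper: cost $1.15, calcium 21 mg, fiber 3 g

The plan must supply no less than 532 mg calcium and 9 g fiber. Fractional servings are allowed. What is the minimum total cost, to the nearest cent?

$3.88

strawberries only: max(532/32, 9/4) = 16.62 servings → $17.46.
spinach only: max(532/145, 9/2) = 4.5 servings → $4.28.
bell pepper only: max(532/21, 9/3) = 25.33 servings → $29.13.
strawberries + spinach with both tight: 0.4671 servings and 3.566 servings → $3.88.
strawberries + bell pepper: the both-tight solution has a negative serving — not a feasible corner.
spinach + bell pepper with both tight: 3.58 servings and 0.6132 servings → $4.11.
Cheapest feasible corner: $3.88.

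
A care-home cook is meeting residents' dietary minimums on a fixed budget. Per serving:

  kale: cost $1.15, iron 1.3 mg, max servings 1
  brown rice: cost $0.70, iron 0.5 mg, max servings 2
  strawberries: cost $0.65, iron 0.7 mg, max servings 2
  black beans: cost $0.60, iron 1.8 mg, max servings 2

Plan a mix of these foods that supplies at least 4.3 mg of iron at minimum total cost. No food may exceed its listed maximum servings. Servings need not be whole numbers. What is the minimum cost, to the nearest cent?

Cost per mg of iron: black beans $0.3333, kale $0.8846, strawberries $0.9286, brown rice $1.4000.
Take 2 servings of black beans: +3.6 mg iron for $1.20 (total $1.20, still need 0.7 mg).
Take 0.5385 servings of kale: +0.7 mg iron for $0.62 (total $1.82, still need 0.0 mg).
Greedy by cheapest-per-mg is optimal for a single linear constraint, so the minimum cost is $1.82.

$1.82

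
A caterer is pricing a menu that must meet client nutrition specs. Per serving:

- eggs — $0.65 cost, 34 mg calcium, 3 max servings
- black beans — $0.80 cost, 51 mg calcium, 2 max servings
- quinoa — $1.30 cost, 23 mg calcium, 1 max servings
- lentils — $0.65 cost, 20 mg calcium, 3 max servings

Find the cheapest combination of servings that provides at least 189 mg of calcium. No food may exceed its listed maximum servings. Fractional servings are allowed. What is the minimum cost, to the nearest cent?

$3.26

Cost per mg of calcium: black beans $0.0157, eggs $0.0191, lentils $0.0325, quinoa $0.0565.
Take 2 servings of black beans: +102.0 mg calcium for $1.60 (total $1.60, still need 87.0 mg).
Take 2.559 servings of eggs: +87.0 mg calcium for $1.66 (total $3.26, still need 0.0 mg).
Greedy by cheapest-per-mg is optimal for a single linear constraint, so the minimum cost is $3.26.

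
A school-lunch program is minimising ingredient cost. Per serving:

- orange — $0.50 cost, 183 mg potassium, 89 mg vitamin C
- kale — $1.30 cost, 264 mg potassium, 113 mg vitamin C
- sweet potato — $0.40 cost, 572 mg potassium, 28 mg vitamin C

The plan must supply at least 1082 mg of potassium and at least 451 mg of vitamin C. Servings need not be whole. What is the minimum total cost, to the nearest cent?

$2.61

Minimising a linear cost over {potassium ≥ 1082, vitamin C ≥ 451, servings ≥ 0} — the optimum is at a vertex, using one or two foods.
orange only: max(1082/183, 451/89) = 5.913 servings → $2.96.
kale only: max(1082/264, 451/113) = 4.098 servings → $5.33.
sweet potato only: max(1082/572, 451/28) = 16.11 servings → $6.44.
orange + kale: intersection lies outside the first quadrant.
orange + sweet potato with both tight: 4.973 servings and 0.3007 servings → $2.61.
kale + sweet potato with both tight: 3.977 servings and 0.05594 servings → $5.19.
So the least-cost plan costs $2.61.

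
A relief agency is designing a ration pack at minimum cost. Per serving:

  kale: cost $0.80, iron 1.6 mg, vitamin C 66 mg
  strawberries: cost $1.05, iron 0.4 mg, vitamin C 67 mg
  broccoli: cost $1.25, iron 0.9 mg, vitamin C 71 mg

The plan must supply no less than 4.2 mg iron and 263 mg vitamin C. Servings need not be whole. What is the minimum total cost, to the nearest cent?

Check every corner: each single food scaled to meet both minima, and each pair solved so both constraints bind.
kale only: max(4.2/1.6, 263/66) = 3.985 servings → $3.19.
strawberries only: max(4.2/0.4, 263/67) = 10.5 servings → $11.03.
broccoli only: max(4.2/0.9, 263/71) = 4.667 servings → $5.83.
kale + strawberries with both tight: 2.181 servings and 1.777 servings → $3.61.
kale + broccoli with both tight: 1.135 servings and 2.649 servings → $4.22.
strawberries + broccoli: intersection lies outside the first quadrant.
The minimum over all feasible corners is $3.19.

$3.19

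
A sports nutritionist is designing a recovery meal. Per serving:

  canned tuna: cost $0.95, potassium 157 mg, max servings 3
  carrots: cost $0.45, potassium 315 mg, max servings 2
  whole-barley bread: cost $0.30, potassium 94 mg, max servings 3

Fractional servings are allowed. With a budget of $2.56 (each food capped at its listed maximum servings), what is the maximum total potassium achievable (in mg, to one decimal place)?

1037.6 mg

Potassium per dollar: carrots 700, whole-barley bread 313.3, canned tuna 165.3.
Take 2 servings of carrots: spends $0.90, +630.0 mg potassium (running total 630.0 mg).
Take 3 servings of whole-barley bread: spends $0.90, +282.0 mg potassium (running total 912.0 mg).
Take 0.8 servings of canned tuna: spends $0.76, +125.6 mg potassium (running total 1037.6 mg).
Filling greedily by potassium-per-dollar is optimal for one linear limit, giving 1037.6 mg.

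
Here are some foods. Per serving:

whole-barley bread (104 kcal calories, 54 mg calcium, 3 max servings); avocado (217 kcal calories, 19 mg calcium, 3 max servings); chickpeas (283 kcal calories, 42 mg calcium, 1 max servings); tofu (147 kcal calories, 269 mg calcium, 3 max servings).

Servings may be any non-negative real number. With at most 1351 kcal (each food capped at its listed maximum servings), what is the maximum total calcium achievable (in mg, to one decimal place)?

Calcium per kcal: tofu 1.83, whole-barley bread 0.5192, chickpeas 0.1484, avocado 0.08756.
Take 3 servings of tofu: uses 441 kcal, +807.0 mg calcium (running total 807.0 mg).
Take 3 servings of whole-barley bread: uses 312 kcal, +162.0 mg calcium (running total 969.0 mg).
Take 1 serving of chickpeas: uses 283 kcal, +42.0 mg calcium (running total 1011.0 mg).
Take 1.452 servings of avocado: uses 315 kcal, +27.6 mg calcium (running total 1038.6 mg).
Filling greedily by calcium-per-kcal is optimal for one linear limit, giving 1038.6 mg.

1038.6 mg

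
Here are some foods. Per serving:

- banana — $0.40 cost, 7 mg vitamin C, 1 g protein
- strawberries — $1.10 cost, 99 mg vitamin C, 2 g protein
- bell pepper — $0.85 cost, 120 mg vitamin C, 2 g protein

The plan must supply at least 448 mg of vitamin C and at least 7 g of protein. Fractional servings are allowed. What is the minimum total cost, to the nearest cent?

$3.17

This is a tiny linear program; its minimum lies at a vertex of the feasible set. List the vertices and price them.
banana only: max(448/7, 7/1) = 64 servings → $25.60.
strawberries only: max(448/99, 7/2) = 4.525 servings → $4.98.
bell pepper only: max(448/120, 7/2) = 3.733 servings → $3.17.
banana + strawberries: intersection lies outside the first quadrant.
banana + bell pepper with both targets exact would need a negative amount; discard.
strawberries + bell pepper with both targets exact would need a negative amount; discard.
The minimum over all feasible corners is $3.17.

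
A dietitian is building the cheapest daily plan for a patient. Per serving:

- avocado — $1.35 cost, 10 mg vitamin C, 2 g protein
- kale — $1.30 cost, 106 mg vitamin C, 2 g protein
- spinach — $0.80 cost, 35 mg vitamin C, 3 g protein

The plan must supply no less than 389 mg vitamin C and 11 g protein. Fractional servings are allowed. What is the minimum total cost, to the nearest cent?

Check every corner: each single food scaled to meet both minima, and each pair solved so both constraints bind.
avocado only: max(389/10, 11/2) = 38.9 servings → $52.52.
kale only: max(389/106, 11/2) = 5.5 servings → $7.15.
spinach only: max(389/35, 11/3) = 11.11 servings → $8.89.
avocado + kale with both tight: 2.021 servings and 3.479 servings → $7.25.
avocado + spinach: intersection lies outside the first quadrant.
kale + spinach with both tight: 3.153 servings and 1.565 servings → $5.35.
The minimum over all feasible corners is $5.35.

$5.35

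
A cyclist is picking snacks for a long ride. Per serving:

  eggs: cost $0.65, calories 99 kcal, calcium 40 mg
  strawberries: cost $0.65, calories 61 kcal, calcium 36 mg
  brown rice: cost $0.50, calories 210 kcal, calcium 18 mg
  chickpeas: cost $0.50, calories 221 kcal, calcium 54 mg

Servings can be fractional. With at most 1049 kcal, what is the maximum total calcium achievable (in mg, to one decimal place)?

Calcium per kcal: strawberries 0.5902, eggs 0.404, chickpeas 0.2443, brown rice 0.08571.
With no serving limits, spend the whole calories allowance on strawberries: 1049 kcal / 61 kcal × 36 mg = 619.1 mg.

619.1 mg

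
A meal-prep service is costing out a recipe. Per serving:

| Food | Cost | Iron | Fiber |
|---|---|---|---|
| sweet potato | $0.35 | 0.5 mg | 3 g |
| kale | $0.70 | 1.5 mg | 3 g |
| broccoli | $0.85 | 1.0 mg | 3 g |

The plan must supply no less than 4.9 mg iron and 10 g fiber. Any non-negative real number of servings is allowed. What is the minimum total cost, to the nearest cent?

Minimising a linear cost over {iron ≥ 4.9, fiber ≥ 10, servings ≥ 0} — the optimum is at a vertex, using one or two foods.
sweet potato only: max(4.9/0.5, 10/3) = 9.8 servings → $3.43.
kale only: max(4.9/1.5, 10/3) = 3.333 servings → $2.33.
broccoli only: max(4.9/1.0, 10/3) = 4.9 servings → $4.17.
sweet potato + kale with both tight: 0.1 servings and 3.233 servings → $2.30.
sweet potato + broccoli: the both-tight solution has a negative serving — not a feasible corner.
kale + broccoli with both tight: 3.133 servings and 0.2 servings → $2.36.
The minimum over all feasible corners is $2.30.

$2.30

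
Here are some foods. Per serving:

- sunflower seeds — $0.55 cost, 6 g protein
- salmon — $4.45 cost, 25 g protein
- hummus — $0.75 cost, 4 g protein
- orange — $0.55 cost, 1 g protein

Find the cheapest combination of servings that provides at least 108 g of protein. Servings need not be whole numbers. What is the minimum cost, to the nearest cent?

$9.90

Cost per g of protein: sunflower seeds $0.0917, salmon $0.1780, hummus $0.1875, orange $0.5500.
With no serving limits, use only sunflower seeds: 108 g / 6 g = 18 servings × $0.55 = $9.90.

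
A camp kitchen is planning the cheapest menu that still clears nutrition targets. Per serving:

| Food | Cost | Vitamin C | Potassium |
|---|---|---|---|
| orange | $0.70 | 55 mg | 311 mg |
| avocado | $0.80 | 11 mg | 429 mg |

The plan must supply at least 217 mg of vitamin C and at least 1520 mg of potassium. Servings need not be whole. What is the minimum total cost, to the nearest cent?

Two binding constraints pin down two serving amounts, so the optimal mix uses at most two foods. The candidates are each food alone (scaled to the tighter of vitamin C/potassium) and each pair with both constraints tight.
orange only: max(217/55, 1520/311) = 4.887 servings → $3.42.
avocado only: max(217/11, 1520/429) = 19.73 servings → $15.78.
orange + avocado with both tight: 3.786 servings and 0.7987 servings → $3.29.
So the least-cost plan costs $3.29.

$3.29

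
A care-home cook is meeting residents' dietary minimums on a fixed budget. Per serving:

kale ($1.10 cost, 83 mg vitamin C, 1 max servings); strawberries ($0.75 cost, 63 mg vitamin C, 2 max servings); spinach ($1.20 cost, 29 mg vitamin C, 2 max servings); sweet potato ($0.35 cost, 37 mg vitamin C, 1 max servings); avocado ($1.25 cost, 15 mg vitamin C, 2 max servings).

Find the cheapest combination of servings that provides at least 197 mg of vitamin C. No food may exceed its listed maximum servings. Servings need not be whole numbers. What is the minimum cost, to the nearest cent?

Cost per mg of vitamin C: sweet potato $0.0095, strawberries $0.0119, kale $0.0133, spinach $0.0414, avocado $0.0833.
Take 1 serving of sweet potato: +37.0 mg vitamin C for $0.35 (total $0.35, still need 160.0 mg).
Take 2 servings of strawberries: +126.0 mg vitamin C for $1.50 (total $1.85, still need 34.0 mg).
Take 0.4096 servings of kale: +34.0 mg vitamin C for $0.45 (total $2.30, still need 0.0 mg).
Greedy by cheapest-per-mg is optimal for a single linear constraint, so the minimum cost is $2.30.

$2.30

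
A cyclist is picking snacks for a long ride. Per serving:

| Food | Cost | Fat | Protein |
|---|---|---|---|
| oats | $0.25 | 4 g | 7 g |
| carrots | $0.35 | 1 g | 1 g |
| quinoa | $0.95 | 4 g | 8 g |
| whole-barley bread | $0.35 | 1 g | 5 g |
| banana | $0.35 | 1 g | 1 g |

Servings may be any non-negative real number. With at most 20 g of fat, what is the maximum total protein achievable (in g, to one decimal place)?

100.0 g

Protein per g fat: whole-barley bread 5, quinoa 2, oats 1.75, carrots 1, banana 1.
With no serving limits, spend the whole fat allowance on whole-barley bread: 20 g / 1 g × 5 g = 100.0 g.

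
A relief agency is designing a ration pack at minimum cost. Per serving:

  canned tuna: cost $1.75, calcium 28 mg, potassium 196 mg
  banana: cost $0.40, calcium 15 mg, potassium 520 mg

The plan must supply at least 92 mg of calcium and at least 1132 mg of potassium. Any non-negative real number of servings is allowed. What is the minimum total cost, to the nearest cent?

This is a tiny linear program; its minimum lies at a vertex of the feasible set. List the vertices and price them.
canned tuna only: max(92/28, 1132/196) = 5.776 servings → $10.11.
banana only: max(92/15, 1132/520) = 6.133 servings → $2.45.
canned tuna + banana with both tight: 2.656 servings and 1.176 servings → $5.12.
Cheapest feasible corner: $2.45.

$2.45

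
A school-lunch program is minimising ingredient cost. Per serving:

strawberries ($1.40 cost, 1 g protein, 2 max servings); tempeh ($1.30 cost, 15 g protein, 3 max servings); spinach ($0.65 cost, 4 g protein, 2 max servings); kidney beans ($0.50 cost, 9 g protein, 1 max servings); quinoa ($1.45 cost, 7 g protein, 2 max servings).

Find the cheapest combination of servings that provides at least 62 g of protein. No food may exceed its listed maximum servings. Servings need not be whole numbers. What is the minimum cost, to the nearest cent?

Cost per g of protein: kidney beans $0.0556, tempeh $0.0867, spinach $0.1625, quinoa $0.2071, strawberries $1.4000.
Take 1 serving of kidney beans: +9.0 g protein for $0.50 (total $0.50, still need 53.0 g).
Take 3 servings of tempeh: +45.0 g protein for $3.90 (total $4.40, still need 8.0 g).
Take 2 servings of spinach: +8.0 g protein for $1.30 (total $5.70, still need 0.0 g).
Greedy by cheapest-per-g is optimal for a single linear constraint, so the minimum cost is $5.70.

$5.70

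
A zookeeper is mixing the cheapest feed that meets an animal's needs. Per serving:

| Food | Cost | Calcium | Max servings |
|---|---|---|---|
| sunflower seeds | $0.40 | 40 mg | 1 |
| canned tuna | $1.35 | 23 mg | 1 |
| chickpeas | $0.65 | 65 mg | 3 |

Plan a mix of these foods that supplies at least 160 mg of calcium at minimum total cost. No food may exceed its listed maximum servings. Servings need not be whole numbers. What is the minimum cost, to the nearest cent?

$1.60

Cost per mg of calcium: sunflower seeds $0.0100, chickpeas $0.0100, canned tuna $0.0587.
Take 1 serving of sunflower seeds: +40.0 mg calcium for $0.40 (total $0.40, still need 120.0 mg).
Take 1.846 servings of chickpeas: +120.0 mg calcium for $1.20 (total $1.60, still need 0.0 mg).
Filling from the cheapest source first is optimal under one linear minimum: $1.60.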